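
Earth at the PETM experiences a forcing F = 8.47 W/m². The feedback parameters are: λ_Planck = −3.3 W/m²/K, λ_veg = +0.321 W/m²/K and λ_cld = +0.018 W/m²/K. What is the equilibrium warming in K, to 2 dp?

2.86 K

Net feedback parameter λ = (−3.3) + (+0.321) + (+0.018) = -2.961 W/m²/K.
ΔT = −F/λ = −8.47/(-2.961) = 2.86 K.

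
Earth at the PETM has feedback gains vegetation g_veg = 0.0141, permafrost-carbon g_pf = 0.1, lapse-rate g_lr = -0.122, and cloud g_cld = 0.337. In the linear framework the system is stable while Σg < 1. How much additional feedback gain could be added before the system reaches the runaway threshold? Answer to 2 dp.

0.67

Current total gain = 0.0141 + 0.1 − 0.122 + 0.337 = 0.3291.
Margin to runaway = 1 − 0.3291 = 0.67.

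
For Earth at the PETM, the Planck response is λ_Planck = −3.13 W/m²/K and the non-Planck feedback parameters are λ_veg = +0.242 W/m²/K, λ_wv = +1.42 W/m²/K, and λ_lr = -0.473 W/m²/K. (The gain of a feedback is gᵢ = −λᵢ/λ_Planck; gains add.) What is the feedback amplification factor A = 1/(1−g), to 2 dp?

Convert to gains: g_veg = 0.242/3.13 = 0.07732; g_wv = 1.42/3.13 = 0.4537; g_lr = -0.473/3.13 = -0.1511.
Total gain g = 0.37992.
A = 1/(1 − 0.37992) = 1.61.

1.61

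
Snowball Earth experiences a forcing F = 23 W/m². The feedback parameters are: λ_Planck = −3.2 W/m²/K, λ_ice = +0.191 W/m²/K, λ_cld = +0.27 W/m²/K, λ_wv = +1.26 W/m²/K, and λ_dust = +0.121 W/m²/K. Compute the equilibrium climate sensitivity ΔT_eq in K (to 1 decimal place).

Net feedback parameter λ = (−3.2) + (+0.191) + (+0.27) + (+1.26) + (+0.121) = -1.358 W/m²/K.
ΔT = −F/λ = −23/(-1.358) = 16.9 K.

16.9 K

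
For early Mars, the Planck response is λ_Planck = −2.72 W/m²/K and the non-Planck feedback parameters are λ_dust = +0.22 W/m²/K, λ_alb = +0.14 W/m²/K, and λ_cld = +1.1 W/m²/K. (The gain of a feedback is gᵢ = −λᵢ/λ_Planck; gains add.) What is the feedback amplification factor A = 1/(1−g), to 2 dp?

2.16

Convert to gains: g_dust = 0.22/2.72 = 0.08088; g_alb = 0.14/2.72 = 0.05147; g_cld = 1.1/2.72 = 0.4044.
Total gain g = 0.53675.
A = 1/(1 − 0.53675) = 2.16.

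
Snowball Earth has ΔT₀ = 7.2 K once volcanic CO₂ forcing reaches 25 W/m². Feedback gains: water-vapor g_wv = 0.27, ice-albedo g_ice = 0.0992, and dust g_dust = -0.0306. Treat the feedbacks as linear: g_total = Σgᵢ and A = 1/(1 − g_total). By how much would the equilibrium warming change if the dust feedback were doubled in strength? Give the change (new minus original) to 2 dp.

-0.48 K

Original: g = 0.3386, ΔT = 7.2/(1−0.3386) = 10.8860 K.
With doubled dust: g' = 0.308, ΔT' = 7.2/(1−0.308) = 10.4046 K.
Change = 10.4046 − 10.8860 = -0.48 K.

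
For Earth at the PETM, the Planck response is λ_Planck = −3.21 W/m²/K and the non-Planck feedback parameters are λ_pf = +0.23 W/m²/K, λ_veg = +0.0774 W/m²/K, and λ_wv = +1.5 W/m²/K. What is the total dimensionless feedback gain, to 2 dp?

Convert to gains: g_pf = 0.23/3.21 = 0.07165; g_veg = 0.0774/3.21 = 0.02411; g_wv = 1.5/3.21 = 0.4673.
Total gain g = 0.56306.

0.56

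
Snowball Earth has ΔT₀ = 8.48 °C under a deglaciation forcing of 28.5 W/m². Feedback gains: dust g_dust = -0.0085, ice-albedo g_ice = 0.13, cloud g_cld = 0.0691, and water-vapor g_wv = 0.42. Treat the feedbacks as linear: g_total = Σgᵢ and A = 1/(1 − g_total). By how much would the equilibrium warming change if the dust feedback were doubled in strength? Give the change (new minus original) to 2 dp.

Original: g = 0.6106, ΔT = 8.48/(1−0.6106) = 21.7771 °C.
With doubled dust: g' = 0.6021, ΔT' = 8.48/(1−0.6021) = 21.3119 °C.
Change = 21.3119 − 21.7771 = -0.47 °C.

-0.47 °C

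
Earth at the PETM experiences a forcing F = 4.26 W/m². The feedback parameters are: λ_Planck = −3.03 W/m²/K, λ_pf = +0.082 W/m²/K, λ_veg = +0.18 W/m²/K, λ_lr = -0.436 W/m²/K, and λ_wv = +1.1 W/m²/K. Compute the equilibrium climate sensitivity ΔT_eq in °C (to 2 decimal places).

Net feedback parameter λ = (−3.03) + (+0.082) + (+0.18) + (-0.436) + (+1.1) = -2.104 W/m²/K.
ΔT = −F/λ = −4.26/(-2.104) = 2.02 °C.

2.02 °C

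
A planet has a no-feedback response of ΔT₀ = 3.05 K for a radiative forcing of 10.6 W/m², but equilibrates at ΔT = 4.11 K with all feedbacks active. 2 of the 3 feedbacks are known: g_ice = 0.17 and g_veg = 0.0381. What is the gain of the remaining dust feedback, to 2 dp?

Amplification A = ΔT/ΔT₀ = 4.11/3.05 = 1.348.
Total gain g = 1 − 1/A = 1 − 1/1.348 = 0.2582.
Known gains sum to 0.17 + 0.0381 = 0.2081.
g_dust = 0.2582 − 0.2081 = 0.05.

0.05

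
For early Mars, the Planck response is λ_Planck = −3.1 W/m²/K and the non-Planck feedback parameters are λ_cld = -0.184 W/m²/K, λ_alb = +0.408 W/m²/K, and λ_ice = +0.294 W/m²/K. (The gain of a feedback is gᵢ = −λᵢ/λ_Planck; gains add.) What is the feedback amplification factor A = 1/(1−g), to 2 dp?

1.20

Convert to gains: g_cld = -0.184/3.1 = -0.05935; g_alb = 0.408/3.1 = 0.1316; g_ice = 0.294/3.1 = 0.09484.
Total gain g = 0.16709.
A = 1/(1 − 0.16709) = 1.20.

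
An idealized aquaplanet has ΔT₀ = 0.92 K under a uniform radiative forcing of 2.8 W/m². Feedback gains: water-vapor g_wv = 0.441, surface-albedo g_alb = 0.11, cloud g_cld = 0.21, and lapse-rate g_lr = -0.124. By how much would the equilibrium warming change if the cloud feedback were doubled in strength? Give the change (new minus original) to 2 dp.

3.48 K

Original: g = 0.637, ΔT = 0.92/(1−0.637) = 2.5344 K.
With doubled cloud: g' = 0.847, ΔT' = 0.92/(1−0.847) = 6.0131 K.
Change = 6.0131 − 2.5344 = 3.48 K.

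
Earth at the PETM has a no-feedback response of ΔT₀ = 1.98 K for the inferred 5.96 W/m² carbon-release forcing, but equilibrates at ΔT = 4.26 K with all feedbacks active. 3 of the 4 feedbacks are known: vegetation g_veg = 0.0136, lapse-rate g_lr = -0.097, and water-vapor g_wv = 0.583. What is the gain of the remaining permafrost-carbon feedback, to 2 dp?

Amplification A = ΔT/ΔT₀ = 4.26/1.98 = 2.152.
Total gain g = 1 − 1/A = 1 − 1/2.152 = 0.5353.
Known gains sum to 0.0136 − 0.097 + 0.583 = 0.4996.
g_pf = 0.5353 − 0.4996 = 0.04.

0.04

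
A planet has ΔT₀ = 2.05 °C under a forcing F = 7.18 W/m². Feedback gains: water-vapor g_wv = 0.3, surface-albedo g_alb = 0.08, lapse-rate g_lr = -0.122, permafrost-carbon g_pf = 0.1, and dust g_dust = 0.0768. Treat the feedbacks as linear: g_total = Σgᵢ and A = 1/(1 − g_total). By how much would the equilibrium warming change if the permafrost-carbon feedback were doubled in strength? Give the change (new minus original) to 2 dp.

Original: g = 0.4348, ΔT = 2.05/(1−0.4348) = 3.6270 °C.
With doubled permafrost-carbon: g' = 0.5348, ΔT' = 2.05/(1−0.5348) = 4.4067 °C.
Change = 4.4067 − 3.6270 = 0.78 °C.

0.78 °C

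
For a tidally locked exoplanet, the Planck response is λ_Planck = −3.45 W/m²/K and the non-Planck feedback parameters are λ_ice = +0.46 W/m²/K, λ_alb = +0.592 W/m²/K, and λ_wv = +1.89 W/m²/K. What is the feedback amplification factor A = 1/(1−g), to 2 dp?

Convert to gains: g_ice = 0.46/3.45 = 0.1333; g_alb = 0.592/3.45 = 0.1716; g_wv = 1.89/3.45 = 0.5478.
Total gain g = 0.8527.
A = 1/(1 − 0.8527) = 6.79.

6.79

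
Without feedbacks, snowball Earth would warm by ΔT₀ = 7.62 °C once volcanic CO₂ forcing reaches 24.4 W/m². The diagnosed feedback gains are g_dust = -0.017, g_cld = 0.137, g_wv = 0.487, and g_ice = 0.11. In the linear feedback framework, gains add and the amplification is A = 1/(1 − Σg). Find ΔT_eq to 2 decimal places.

Total gain g = -0.017 + 0.137 + 0.487 + 0.11 = 0.717.
Amplification A = 1/(1 − 0.717) = 3.534.
ΔT = 7.62 × 3.534 = 26.93 °C.

26.93 °C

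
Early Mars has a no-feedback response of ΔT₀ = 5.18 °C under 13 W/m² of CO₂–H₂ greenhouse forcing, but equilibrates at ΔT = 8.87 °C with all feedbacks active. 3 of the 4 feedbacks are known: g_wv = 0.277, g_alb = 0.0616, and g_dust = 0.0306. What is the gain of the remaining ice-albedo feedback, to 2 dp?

0.05

Amplification A = ΔT/ΔT₀ = 8.87/5.18 = 1.712.
Total gain g = 1 − 1/A = 1 − 1/1.712 = 0.4159.
Known gains sum to 0.277 + 0.0616 + 0.0306 = 0.3692.
g_ice = 0.4159 − 0.3692 = 0.05.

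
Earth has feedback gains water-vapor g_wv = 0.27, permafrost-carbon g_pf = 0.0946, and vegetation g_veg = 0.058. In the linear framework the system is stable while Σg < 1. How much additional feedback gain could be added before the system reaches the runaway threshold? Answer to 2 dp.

Current total gain = 0.27 + 0.0946 + 0.058 = 0.4226.
Margin to runaway = 1 − 0.4226 = 0.58.

0.58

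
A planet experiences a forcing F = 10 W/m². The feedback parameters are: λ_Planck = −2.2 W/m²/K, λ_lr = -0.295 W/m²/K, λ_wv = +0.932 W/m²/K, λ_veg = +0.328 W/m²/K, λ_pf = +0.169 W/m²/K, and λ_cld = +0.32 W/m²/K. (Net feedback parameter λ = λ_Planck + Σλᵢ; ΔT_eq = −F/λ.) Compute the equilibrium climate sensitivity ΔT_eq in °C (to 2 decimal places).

Net feedback parameter λ = (−2.2) + (-0.295) + (+0.932) + (+0.328) + (+0.169) + (+0.32) = -0.746 W/m²/K.
ΔT = −F/λ = −10/(-0.746) = 13.40 °C.

13.40 °C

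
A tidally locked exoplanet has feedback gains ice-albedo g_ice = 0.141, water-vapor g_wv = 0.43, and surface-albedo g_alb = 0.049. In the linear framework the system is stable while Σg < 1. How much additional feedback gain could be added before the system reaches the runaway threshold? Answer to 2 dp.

0.38

Current total gain = 0.141 + 0.43 + 0.049 = 0.62.
Margin to runaway = 1 − 0.62 = 0.38.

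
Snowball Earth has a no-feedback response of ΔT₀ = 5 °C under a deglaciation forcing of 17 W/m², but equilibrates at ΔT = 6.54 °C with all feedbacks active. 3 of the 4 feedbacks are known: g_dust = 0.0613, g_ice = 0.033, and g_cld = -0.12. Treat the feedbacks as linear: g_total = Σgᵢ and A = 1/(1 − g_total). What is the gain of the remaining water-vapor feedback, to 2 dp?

Amplification A = ΔT/ΔT₀ = 6.54/5 = 1.308.
Total gain g = 1 − 1/A = 1 − 1/1.308 = 0.2355.
Known gains sum to 0.0613 + 0.033 − 0.12 = -0.0257.
g_wv = 0.2355 + 0.0257 = 0.26.

0.26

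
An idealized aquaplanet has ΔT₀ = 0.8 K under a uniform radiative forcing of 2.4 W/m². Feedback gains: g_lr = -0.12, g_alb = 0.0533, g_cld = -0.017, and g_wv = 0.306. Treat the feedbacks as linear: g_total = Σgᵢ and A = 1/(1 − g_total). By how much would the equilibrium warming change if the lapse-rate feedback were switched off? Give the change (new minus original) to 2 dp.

0.19 K

Original: g = 0.2223, ΔT = 0.8/(1−0.2223) = 1.0287 K.
Without lapse-rate: g' = 0.3423, ΔT' = 0.8/(1−0.3423) = 1.2164 K.
Change = 1.2164 − 1.0287 = 0.19 K.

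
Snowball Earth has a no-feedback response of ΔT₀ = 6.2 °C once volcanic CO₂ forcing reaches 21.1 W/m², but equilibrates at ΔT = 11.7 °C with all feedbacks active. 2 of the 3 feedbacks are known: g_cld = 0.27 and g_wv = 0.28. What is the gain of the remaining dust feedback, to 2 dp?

-0.08

Amplification A = ΔT/ΔT₀ = 11.7/6.2 = 1.887.
Total gain g = 1 − 1/A = 1 − 1/1.887 = 0.4701.
Known gains sum to 0.27 + 0.28 = 0.55.
g_dust = 0.4701 − 0.55 = -0.08.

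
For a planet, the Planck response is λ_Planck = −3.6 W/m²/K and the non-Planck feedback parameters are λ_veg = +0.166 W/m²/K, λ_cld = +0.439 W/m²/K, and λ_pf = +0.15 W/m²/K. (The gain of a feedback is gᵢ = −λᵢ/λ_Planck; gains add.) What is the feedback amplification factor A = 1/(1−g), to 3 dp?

Convert to gains: g_veg = 0.166/3.6 = 0.04611; g_cld = 0.439/3.6 = 0.1219; g_pf = 0.15/3.6 = 0.04167.
Total gain g = 0.20968.
A = 1/(1 − 0.20968) = 1.265.

1.265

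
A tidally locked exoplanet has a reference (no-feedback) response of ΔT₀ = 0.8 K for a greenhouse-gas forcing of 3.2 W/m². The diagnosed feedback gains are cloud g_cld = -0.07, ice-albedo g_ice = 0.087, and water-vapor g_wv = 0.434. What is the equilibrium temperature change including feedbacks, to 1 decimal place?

1.5 K

Total gain g = -0.07 + 0.087 + 0.434 = 0.451.
Amplification A = 1/(1 − 0.451) = 1.821.
ΔT = 0.8 × 1.821 = 1.5 K.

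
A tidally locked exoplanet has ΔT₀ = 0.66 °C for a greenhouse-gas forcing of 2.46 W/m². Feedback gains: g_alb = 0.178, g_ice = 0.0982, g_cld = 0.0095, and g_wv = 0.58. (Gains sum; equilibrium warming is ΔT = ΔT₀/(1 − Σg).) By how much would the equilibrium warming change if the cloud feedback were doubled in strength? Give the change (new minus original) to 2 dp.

Original: g = 0.8657, ΔT = 0.66/(1−0.8657) = 4.9144 °C.
With doubled cloud: g' = 0.8752, ΔT' = 0.66/(1−0.8752) = 5.2885 °C.
Change = 5.2885 − 4.9144 = 0.37 °C.

0.37 °C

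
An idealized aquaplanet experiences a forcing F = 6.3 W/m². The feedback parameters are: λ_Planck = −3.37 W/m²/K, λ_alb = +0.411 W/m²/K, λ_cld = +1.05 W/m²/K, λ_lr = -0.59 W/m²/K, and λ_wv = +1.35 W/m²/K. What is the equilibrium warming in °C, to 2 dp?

5.48 °C

Net feedback parameter λ = (−3.37) + (+0.411) + (+1.05) + (-0.59) + (+1.35) = -1.149 W/m²/K.
ΔT = −F/λ = −6.3/(-1.149) = 5.48 °C.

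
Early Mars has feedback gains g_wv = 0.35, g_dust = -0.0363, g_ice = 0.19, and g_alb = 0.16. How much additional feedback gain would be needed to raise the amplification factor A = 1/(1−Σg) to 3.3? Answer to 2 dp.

Current total gain = 0.6637.
Target gain for A = 3.3: g* = 1 − 1/3.3 = 0.697.
Additional gain needed = 0.697 − 0.6637 = 0.03.

0.03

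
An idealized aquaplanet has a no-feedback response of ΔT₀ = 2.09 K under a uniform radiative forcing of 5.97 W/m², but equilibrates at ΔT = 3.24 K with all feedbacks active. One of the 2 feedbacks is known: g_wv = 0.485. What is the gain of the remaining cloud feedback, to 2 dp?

-0.13

Amplification A = ΔT/ΔT₀ = 3.24/2.09 = 1.55.
Total gain g = 1 − 1/A = 1 − 1/1.55 = 0.3548.
The known gain is 0.485.
g_cld = 0.3548 − 0.485 = -0.13.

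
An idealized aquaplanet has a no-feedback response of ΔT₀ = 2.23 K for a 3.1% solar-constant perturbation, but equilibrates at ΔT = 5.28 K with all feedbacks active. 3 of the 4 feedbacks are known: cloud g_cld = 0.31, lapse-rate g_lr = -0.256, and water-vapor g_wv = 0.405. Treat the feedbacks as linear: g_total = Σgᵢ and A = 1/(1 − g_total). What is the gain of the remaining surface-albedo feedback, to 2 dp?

Amplification A = ΔT/ΔT₀ = 5.28/2.23 = 2.368.
Total gain g = 1 − 1/A = 1 − 1/2.368 = 0.5777.
Known gains sum to 0.31 − 0.256 + 0.405 = 0.459.
g_alb = 0.5777 − 0.459 = 0.12.

0.12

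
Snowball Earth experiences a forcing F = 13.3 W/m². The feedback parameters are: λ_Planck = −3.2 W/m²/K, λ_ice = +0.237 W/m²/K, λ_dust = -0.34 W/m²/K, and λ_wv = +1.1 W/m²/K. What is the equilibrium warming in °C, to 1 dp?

Net feedback parameter λ = (−3.2) + (+0.237) + (-0.34) + (+1.1) = -2.203 W/m²/K.
ΔT = −F/λ = −13.3/(-2.203) = 6.0 °C.

6.0 °C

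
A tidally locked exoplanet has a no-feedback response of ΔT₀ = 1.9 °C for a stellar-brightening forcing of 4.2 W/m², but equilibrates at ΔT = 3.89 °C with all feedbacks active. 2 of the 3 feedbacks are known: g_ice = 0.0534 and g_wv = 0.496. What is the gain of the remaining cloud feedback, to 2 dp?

-0.04

Amplification A = ΔT/ΔT₀ = 3.89/1.9 = 2.047.
Total gain g = 1 − 1/A = 1 − 1/2.047 = 0.5115.
Known gains sum to 0.0534 + 0.496 = 0.5494.
g_cld = 0.5115 − 0.5494 = -0.04.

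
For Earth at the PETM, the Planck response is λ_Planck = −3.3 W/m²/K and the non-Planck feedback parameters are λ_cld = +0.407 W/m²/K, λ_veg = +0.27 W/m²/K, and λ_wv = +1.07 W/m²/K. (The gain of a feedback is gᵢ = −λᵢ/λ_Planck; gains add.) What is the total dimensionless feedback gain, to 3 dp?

Convert to gains: g_cld = 0.407/3.3 = 0.1233; g_veg = 0.27/3.3 = 0.08182; g_wv = 1.07/3.3 = 0.3242.
Total gain g = 0.52932.

0.529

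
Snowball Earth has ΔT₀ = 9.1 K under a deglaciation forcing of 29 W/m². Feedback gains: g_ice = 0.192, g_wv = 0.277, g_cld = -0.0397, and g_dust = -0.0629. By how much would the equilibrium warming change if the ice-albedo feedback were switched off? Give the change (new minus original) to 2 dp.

Original: g = 0.3664, ΔT = 9.1/(1−0.3664) = 14.3624 K.
Without ice-albedo: g' = 0.1744, ΔT' = 9.1/(1−0.1744) = 11.0223 K.
Change = 11.0223 − 14.3624 = -3.34 K.

-3.34 K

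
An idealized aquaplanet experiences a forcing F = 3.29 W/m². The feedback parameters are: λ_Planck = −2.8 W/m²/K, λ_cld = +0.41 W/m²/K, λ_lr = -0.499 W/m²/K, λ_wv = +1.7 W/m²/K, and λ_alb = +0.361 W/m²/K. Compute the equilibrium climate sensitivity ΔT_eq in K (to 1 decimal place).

4.0 K

Net feedback parameter λ = (−2.8) + (+0.41) + (-0.499) + (+1.7) + (+0.361) = -0.828 W/m²/K.
ΔT = −F/λ = −3.29/(-0.828) = 4.0 K.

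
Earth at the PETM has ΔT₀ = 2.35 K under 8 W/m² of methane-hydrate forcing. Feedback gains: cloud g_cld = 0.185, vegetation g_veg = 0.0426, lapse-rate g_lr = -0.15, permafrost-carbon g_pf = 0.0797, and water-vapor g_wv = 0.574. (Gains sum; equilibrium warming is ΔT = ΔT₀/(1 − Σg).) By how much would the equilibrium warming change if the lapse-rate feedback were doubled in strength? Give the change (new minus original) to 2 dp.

Original: g = 0.7313, ΔT = 2.35/(1−0.7313) = 8.7458 K.
With doubled lapse-rate: g' = 0.5813, ΔT' = 2.35/(1−0.5813) = 5.6126 K.
Change = 5.6126 − 8.7458 = -3.13 K.

-3.13 K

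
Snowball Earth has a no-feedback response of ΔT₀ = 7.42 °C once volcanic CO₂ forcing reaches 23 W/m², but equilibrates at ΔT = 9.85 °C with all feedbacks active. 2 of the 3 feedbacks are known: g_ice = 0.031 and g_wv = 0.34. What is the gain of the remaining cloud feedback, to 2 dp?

-0.12

Amplification A = ΔT/ΔT₀ = 9.85/7.42 = 1.327.
Total gain g = 1 − 1/A = 1 − 1/1.327 = 0.2464.
Known gains sum to 0.031 + 0.34 = 0.371.
g_cld = 0.2464 − 0.371 = -0.12.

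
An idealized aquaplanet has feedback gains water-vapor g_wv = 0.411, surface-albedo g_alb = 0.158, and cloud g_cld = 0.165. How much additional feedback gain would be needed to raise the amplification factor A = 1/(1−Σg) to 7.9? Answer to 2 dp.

0.14

Current total gain = 0.734.
Target gain for A = 7.9: g* = 1 − 1/7.9 = 0.8734.
Additional gain needed = 0.8734 − 0.734 = 0.14.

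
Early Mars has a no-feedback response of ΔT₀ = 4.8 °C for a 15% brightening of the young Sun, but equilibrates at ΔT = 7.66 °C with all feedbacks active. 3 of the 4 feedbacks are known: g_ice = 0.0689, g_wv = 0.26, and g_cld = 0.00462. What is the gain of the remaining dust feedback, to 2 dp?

0.04

Amplification A = ΔT/ΔT₀ = 7.66/4.8 = 1.596.
Total gain g = 1 − 1/A = 1 − 1/1.596 = 0.3734.
Known gains sum to 0.0689 + 0.26 + 0.00462 = 0.33352.
g_dust = 0.3734 − 0.33352 = 0.04.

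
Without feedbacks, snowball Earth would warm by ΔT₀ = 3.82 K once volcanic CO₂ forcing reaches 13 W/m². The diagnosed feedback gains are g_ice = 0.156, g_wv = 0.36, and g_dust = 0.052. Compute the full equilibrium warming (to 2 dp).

8.84 K

Total gain g = 0.156 + 0.36 + 0.052 = 0.568.
Amplification A = 1/(1 − 0.568) = 2.315.
ΔT = 3.82 × 2.315 = 8.84 K.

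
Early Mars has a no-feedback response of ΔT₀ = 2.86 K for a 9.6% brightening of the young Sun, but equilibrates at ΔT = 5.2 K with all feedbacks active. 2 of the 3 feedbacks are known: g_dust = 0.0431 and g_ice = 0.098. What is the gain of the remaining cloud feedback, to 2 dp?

0.31

Amplification A = ΔT/ΔT₀ = 5.2/2.86 = 1.818.
Total gain g = 1 − 1/A = 1 − 1/1.818 = 0.4499.
Known gains sum to 0.0431 + 0.098 = 0.1411.
g_cld = 0.4499 − 0.1411 = 0.31.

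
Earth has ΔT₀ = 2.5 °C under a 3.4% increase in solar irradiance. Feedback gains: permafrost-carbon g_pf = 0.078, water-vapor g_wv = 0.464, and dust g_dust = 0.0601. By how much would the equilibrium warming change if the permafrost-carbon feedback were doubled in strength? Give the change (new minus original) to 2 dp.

1.53 °C

Original: g = 0.6021, ΔT = 2.5/(1−0.6021) = 6.2830 °C.
With doubled permafrost-carbon: g' = 0.6801, ΔT' = 2.5/(1−0.6801) = 7.8149 °C.
Change = 7.8149 − 6.2830 = 1.53 °C.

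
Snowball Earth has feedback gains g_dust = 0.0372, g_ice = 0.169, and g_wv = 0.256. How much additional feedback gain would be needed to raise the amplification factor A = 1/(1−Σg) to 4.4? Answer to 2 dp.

0.31

Current total gain = 0.4622.
Target gain for A = 4.4: g* = 1 − 1/4.4 = 0.7727.
Additional gain needed = 0.7727 − 0.4622 = 0.31.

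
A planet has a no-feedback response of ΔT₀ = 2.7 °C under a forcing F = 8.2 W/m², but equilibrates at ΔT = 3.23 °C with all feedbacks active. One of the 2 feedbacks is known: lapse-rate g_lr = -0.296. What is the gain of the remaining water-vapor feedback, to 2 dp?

Amplification A = ΔT/ΔT₀ = 3.23/2.7 = 1.196.
Total gain g = 1 − 1/A = 1 − 1/1.196 = 0.1639.
The known gain is -0.296.
g_wv = 0.1639 + 0.296 = 0.46.

0.46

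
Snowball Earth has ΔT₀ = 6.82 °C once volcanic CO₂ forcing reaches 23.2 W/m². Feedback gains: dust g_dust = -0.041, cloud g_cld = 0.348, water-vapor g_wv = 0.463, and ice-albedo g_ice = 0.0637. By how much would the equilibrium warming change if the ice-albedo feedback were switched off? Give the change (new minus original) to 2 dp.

-11.36 °C

Original: g = 0.8337, ΔT = 6.82/(1−0.8337) = 41.0102 °C.
Without ice-albedo: g' = 0.77, ΔT' = 6.82/(1−0.77) = 29.6522 °C.
Change = 29.6522 − 41.0102 = -11.36 °C.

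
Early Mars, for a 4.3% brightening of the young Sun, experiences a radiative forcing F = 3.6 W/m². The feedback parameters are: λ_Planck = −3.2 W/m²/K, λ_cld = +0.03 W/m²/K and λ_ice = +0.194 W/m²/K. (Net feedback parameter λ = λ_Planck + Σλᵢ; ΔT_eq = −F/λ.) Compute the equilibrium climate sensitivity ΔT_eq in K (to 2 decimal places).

Net feedback parameter λ = (−3.2) + (+0.03) + (+0.194) = -2.976 W/m²/K.
ΔT = −F/λ = −3.6/(-2.976) = 1.21 K.

1.21 K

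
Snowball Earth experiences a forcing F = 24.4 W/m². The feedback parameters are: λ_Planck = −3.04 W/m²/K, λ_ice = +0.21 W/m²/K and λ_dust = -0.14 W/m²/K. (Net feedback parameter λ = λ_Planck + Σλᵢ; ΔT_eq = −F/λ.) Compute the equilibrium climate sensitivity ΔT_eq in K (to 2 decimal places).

Net feedback parameter λ = (−3.04) + (+0.21) + (-0.14) = -2.97 W/m²/K.
ΔT = −F/λ = −24.4/(-2.97) = 8.22 K.

8.22 K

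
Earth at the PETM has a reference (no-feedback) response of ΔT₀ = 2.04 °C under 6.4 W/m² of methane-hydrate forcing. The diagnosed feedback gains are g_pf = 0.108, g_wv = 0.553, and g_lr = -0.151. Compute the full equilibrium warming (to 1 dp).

Total gain g = 0.108 + 0.553 − 0.151 = 0.51.
Amplification A = 1/(1 − 0.51) = 2.041.
ΔT = 2.04 × 2.041 = 4.2 °C.

4.2 °C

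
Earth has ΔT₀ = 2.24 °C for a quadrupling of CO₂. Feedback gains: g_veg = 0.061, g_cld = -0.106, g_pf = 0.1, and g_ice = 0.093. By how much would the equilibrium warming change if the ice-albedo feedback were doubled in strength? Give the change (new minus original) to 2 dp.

0.32 °C

Original: g = 0.148, ΔT = 2.24/(1−0.148) = 2.6291 °C.
With doubled ice-albedo: g' = 0.241, ΔT' = 2.24/(1−0.241) = 2.9513 °C.
Change = 2.9513 − 2.6291 = 0.32 °C.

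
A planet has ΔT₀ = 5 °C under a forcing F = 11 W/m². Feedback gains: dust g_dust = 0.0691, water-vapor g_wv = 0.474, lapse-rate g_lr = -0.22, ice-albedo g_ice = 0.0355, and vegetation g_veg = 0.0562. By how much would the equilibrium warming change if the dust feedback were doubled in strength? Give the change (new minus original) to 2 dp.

Original: g = 0.4148, ΔT = 5/(1−0.4148) = 8.5441 °C.
With doubled dust: g' = 0.4839, ΔT' = 5/(1−0.4839) = 9.6880 °C.
Change = 9.6880 − 8.5441 = 1.14 °C.

1.14 °C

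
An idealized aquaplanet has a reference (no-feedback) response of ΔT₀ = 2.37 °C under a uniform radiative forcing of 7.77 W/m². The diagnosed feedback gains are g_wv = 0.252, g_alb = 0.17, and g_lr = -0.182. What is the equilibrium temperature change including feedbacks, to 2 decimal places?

3.12 °C

Total gain g = 0.252 + 0.17 − 0.182 = 0.24.
Amplification A = 1/(1 − 0.24) = 1.316.
ΔT = 2.37 × 1.316 = 3.12 °C.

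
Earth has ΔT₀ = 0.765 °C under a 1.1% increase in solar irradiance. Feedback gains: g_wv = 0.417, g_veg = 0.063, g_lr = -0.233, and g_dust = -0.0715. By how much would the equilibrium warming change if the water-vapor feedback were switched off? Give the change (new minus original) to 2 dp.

-0.31 °C

Original: g = 0.1755, ΔT = 0.765/(1−0.1755) = 0.9278 °C.
Without water-vapor: g' = -0.2415, ΔT' = 0.765/(1+0.2415) = 0.6162 °C.
Change = 0.6162 − 0.9278 = -0.31 °C.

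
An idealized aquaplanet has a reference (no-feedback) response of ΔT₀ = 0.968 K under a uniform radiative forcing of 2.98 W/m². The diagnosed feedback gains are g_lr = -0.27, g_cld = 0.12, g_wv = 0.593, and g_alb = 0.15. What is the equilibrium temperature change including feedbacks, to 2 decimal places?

2.38 K

Total gain g = -0.27 + 0.12 + 0.593 + 0.15 = 0.593.
Amplification A = 1/(1 − 0.593) = 2.457.
ΔT = 0.968 × 2.457 = 2.38 K.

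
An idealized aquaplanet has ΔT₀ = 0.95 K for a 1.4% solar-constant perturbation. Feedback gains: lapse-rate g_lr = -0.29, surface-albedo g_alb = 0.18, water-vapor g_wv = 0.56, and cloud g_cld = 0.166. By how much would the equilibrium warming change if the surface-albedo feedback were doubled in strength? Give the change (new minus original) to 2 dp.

2.18 K

Original: g = 0.616, ΔT = 0.95/(1−0.616) = 2.4740 K.
With doubled surface-albedo: g' = 0.796, ΔT' = 0.95/(1−0.796) = 4.6569 K.
Change = 4.6569 − 2.4740 = 2.18 K.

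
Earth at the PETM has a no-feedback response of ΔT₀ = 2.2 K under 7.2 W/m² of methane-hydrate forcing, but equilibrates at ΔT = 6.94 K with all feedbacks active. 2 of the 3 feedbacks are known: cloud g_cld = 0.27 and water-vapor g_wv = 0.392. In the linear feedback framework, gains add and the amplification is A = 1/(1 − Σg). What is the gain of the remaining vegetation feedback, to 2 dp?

Amplification A = ΔT/ΔT₀ = 6.94/2.2 = 3.155.
Total gain g = 1 − 1/A = 1 − 1/3.155 = 0.683.
Known gains sum to 0.27 + 0.392 = 0.662.
g_veg = 0.683 − 0.662 = 0.02.

0.02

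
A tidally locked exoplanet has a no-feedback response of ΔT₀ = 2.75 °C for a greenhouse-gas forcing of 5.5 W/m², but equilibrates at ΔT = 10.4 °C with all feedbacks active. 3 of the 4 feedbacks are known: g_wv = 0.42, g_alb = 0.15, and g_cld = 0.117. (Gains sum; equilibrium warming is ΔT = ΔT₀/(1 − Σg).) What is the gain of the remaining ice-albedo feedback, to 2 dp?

0.05

Amplification A = ΔT/ΔT₀ = 10.4/2.75 = 3.782.
Total gain g = 1 − 1/A = 1 − 1/3.782 = 0.7356.
Known gains sum to 0.42 + 0.15 + 0.117 = 0.687.
g_ice = 0.7356 − 0.687 = 0.05.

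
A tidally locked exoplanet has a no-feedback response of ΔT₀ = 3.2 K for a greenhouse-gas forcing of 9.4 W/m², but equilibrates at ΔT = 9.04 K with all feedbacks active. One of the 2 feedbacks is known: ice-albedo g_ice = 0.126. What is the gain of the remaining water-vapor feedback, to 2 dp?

0.52

Amplification A = ΔT/ΔT₀ = 9.04/3.2 = 2.825.
Total gain g = 1 − 1/A = 1 − 1/2.825 = 0.646.
The known gain is 0.126.
g_wv = 0.646 − 0.126 = 0.52.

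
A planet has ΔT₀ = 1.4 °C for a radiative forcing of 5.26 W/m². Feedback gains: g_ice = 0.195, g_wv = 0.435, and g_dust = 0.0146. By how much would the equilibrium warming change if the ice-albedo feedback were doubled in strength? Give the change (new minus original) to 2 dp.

4.79 °C

Original: g = 0.6446, ΔT = 1.4/(1−0.6446) = 3.9392 °C.
With doubled ice-albedo: g' = 0.8396, ΔT' = 1.4/(1−0.8396) = 8.7282 °C.
Change = 8.7282 − 3.9392 = 4.79 °C.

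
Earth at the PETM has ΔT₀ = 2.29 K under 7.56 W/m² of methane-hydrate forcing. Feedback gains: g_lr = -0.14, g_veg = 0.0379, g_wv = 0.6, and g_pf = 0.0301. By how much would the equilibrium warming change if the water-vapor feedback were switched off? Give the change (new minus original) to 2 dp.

Original: g = 0.528, ΔT = 2.29/(1−0.528) = 4.8517 K.
Without water-vapor: g' = -0.072, ΔT' = 2.29/(1+0.072) = 2.1362 K.
Change = 2.1362 − 4.8517 = -2.72 K.

-2.72 K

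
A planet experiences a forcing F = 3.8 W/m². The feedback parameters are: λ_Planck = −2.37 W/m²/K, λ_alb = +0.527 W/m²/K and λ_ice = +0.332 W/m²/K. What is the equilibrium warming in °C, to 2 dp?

Net feedback parameter λ = (−2.37) + (+0.527) + (+0.332) = -1.511 W/m²/K.
ΔT = −F/λ = −3.8/(-1.511) = 2.51 °C.

2.51 °C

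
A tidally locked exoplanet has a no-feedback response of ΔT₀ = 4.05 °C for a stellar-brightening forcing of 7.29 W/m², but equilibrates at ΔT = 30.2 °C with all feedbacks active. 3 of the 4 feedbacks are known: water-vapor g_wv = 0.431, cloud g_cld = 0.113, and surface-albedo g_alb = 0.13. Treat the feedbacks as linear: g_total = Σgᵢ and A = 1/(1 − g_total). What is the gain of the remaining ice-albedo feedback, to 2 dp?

Amplification A = ΔT/ΔT₀ = 30.2/4.05 = 7.457.
Total gain g = 1 − 1/A = 1 − 1/7.457 = 0.8659.
Known gains sum to 0.431 + 0.113 + 0.13 = 0.674.
g_ice = 0.8659 − 0.674 = 0.19.

0.19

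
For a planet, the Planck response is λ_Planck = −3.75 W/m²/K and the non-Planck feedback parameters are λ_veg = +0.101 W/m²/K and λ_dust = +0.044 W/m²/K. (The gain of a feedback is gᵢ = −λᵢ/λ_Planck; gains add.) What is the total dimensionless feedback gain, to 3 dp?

Convert to gains: g_veg = 0.101/3.75 = 0.02693; g_dust = 0.044/3.75 = 0.01173.
Total gain g = 0.03866.

0.039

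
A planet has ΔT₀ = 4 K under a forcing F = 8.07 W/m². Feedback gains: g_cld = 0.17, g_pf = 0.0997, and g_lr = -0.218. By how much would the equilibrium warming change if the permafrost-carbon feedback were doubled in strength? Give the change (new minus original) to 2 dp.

Original: g = 0.0517, ΔT = 4/(1−0.0517) = 4.2181 K.
With doubled permafrost-carbon: g' = 0.1514, ΔT' = 4/(1−0.1514) = 4.7136 K.
Change = 4.7136 − 4.2181 = 0.50 K.

0.50 K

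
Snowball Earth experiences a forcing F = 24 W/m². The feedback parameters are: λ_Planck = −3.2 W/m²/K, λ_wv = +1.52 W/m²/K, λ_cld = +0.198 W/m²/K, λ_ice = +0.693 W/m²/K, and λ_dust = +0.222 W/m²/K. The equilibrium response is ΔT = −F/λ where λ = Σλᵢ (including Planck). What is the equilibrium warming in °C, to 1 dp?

42.3 °C

Net feedback parameter λ = (−3.2) + (+1.52) + (+0.198) + (+0.693) + (+0.222) = -0.567 W/m²/K.
ΔT = −F/λ = −24/(-0.567) = 42.3 °C.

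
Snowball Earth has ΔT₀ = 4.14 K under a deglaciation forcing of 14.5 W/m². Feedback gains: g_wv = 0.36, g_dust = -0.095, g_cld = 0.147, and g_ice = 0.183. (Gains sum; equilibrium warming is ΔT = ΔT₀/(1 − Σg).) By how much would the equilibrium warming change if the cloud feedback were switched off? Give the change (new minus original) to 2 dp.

Original: g = 0.595, ΔT = 4.14/(1−0.595) = 10.2222 K.
Without cloud: g' = 0.448, ΔT' = 4.14/(1−0.448) = 7.5000 K.
Change = 7.5000 − 10.2222 = -2.72 K.

-2.72 K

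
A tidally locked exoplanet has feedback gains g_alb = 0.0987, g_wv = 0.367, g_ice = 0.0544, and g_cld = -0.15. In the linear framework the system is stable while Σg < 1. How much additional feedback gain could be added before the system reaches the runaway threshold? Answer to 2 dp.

Current total gain = 0.0987 + 0.367 + 0.0544 − 0.15 = 0.3701.
Margin to runaway = 1 − 0.3701 = 0.63.

0.63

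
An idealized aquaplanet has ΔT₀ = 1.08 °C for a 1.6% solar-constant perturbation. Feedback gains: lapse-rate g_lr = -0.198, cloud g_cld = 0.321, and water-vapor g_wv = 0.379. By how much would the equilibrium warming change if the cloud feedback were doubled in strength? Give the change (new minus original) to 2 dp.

3.93 °C

Original: g = 0.502, ΔT = 1.08/(1−0.502) = 2.1687 °C.
With doubled cloud: g' = 0.823, ΔT' = 1.08/(1−0.823) = 6.1017 °C.
Change = 6.1017 − 2.1687 = 3.93 °C.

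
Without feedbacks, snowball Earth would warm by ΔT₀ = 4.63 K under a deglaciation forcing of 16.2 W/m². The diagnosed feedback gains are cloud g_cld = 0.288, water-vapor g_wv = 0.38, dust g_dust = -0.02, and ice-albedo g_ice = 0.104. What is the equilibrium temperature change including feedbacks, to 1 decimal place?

Total gain g = 0.288 + 0.38 − 0.02 + 0.104 = 0.752.
Amplification A = 1/(1 − 0.752) = 4.032.
ΔT = 4.63 × 4.032 = 18.7 K.

18.7 K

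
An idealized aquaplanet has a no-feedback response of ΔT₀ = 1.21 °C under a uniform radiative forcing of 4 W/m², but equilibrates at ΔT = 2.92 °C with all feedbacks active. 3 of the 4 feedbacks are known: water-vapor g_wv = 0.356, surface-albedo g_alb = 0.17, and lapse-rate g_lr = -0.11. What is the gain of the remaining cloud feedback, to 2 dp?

0.17

Amplification A = ΔT/ΔT₀ = 2.92/1.21 = 2.413.
Total gain g = 1 − 1/A = 1 − 1/2.413 = 0.5856.
Known gains sum to 0.356 + 0.17 − 0.11 = 0.416.
g_cld = 0.5856 − 0.416 = 0.17.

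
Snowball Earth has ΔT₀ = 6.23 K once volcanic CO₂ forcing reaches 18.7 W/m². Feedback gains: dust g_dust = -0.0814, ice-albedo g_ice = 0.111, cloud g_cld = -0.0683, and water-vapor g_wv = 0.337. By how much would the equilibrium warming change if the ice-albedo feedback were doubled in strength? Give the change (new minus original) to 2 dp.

1.67 K

Original: g = 0.2983, ΔT = 6.23/(1−0.2983) = 8.8784 K.
With doubled ice-albedo: g' = 0.4093, ΔT' = 6.23/(1−0.4093) = 10.5468 K.
Change = 10.5468 − 8.8784 = 1.67 K.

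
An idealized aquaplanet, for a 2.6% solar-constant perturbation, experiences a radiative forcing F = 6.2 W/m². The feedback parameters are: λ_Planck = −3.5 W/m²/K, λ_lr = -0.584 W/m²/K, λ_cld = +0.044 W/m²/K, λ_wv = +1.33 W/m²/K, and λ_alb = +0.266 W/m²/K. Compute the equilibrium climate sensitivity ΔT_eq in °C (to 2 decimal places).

2.54 °C

Net feedback parameter λ = (−3.5) + (-0.584) + (+0.044) + (+1.33) + (+0.266) = -2.444 W/m²/K.
ΔT = −F/λ = −6.2/(-2.444) = 2.54 °C.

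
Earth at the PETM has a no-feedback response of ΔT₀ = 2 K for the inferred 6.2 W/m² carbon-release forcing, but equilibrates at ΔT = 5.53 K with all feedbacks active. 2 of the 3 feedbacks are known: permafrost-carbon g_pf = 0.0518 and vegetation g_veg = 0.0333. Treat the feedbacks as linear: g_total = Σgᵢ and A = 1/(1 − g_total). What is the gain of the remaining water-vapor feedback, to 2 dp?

Amplification A = ΔT/ΔT₀ = 5.53/2 = 2.765.
Total gain g = 1 − 1/A = 1 − 1/2.765 = 0.6383.
Known gains sum to 0.0518 + 0.0333 = 0.0851.
g_wv = 0.6383 − 0.0851 = 0.55.

0.55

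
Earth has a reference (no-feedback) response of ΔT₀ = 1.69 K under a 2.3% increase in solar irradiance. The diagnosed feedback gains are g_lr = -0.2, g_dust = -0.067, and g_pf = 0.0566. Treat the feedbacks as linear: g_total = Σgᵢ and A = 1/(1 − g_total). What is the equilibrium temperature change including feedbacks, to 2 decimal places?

Total gain g = -0.2 − 0.067 + 0.0566 = -0.2104.
Amplification A = 1/(1 + 0.2104) = 0.8262.
ΔT = 1.69 × 0.8262 = 1.40 K.

1.40 K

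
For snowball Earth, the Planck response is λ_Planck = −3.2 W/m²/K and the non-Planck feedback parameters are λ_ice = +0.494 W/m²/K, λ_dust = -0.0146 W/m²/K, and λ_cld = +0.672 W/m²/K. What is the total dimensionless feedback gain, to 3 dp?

Convert to gains: g_ice = 0.494/3.2 = 0.1544; g_dust = -0.0146/3.2 = -0.004562; g_cld = 0.672/3.2 = 0.21.
Total gain g = 0.359838.

0.360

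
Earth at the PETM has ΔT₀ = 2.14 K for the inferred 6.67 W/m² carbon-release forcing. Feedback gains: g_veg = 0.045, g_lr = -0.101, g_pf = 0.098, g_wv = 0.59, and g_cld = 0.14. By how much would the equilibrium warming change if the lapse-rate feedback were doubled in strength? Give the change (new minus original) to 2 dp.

Original: g = 0.772, ΔT = 2.14/(1−0.772) = 9.3860 K.
With doubled lapse-rate: g' = 0.671, ΔT' = 2.14/(1−0.671) = 6.5046 K.
Change = 6.5046 − 9.3860 = -2.88 K.

-2.88 K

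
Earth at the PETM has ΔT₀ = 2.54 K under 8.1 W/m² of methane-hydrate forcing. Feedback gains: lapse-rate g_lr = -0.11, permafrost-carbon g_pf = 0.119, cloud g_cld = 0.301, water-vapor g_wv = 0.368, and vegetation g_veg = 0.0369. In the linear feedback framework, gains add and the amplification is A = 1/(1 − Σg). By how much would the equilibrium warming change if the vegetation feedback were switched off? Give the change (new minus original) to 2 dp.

Original: g = 0.7149, ΔT = 2.54/(1−0.7149) = 8.9092 K.
Without vegetation: g' = 0.678, ΔT' = 2.54/(1−0.678) = 7.8882 K.
Change = 7.8882 − 8.9092 = -1.02 K.

-1.02 K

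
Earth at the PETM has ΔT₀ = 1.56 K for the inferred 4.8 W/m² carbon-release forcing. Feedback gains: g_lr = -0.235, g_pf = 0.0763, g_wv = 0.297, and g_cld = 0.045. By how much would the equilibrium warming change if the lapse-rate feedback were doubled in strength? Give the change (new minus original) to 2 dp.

-0.43 K

Original: g = 0.1833, ΔT = 1.56/(1−0.1833) = 1.9101 K.
With doubled lapse-rate: g' = -0.0517, ΔT' = 1.56/(1+0.0517) = 1.4833 K.
Change = 1.4833 − 1.9101 = -0.43 K.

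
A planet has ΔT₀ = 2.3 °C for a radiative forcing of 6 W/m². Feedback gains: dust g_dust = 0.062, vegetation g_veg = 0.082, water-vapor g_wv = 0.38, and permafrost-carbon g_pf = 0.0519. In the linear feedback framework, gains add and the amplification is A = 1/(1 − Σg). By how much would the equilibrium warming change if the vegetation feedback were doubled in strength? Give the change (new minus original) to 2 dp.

1.30 °C

Original: g = 0.5759, ΔT = 2.3/(1−0.5759) = 5.4232 °C.
With doubled vegetation: g' = 0.6579, ΔT' = 2.3/(1−0.6579) = 6.7232 °C.
Change = 6.7232 − 5.4232 = 1.30 °C.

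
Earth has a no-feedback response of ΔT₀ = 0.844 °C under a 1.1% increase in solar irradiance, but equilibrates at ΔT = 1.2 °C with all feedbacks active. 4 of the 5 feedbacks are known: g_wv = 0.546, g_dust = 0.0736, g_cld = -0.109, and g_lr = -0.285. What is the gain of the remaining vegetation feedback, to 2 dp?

Amplification A = ΔT/ΔT₀ = 1.2/0.844 = 1.422.
Total gain g = 1 − 1/A = 1 − 1/1.422 = 0.2968.
Known gains sum to 0.546 + 0.0736 − 0.109 − 0.285 = 0.2256.
g_veg = 0.2968 − 0.2256 = 0.07.

0.07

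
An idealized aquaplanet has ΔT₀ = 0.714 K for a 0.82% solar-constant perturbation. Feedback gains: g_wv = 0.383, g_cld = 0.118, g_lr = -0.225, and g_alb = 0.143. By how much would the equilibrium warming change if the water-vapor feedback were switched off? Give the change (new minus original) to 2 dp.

Original: g = 0.419, ΔT = 0.714/(1−0.419) = 1.2289 K.
Without water-vapor: g' = 0.036, ΔT' = 0.714/(1−0.036) = 0.7407 K.
Change = 0.7407 − 1.2289 = -0.49 K.

-0.49 K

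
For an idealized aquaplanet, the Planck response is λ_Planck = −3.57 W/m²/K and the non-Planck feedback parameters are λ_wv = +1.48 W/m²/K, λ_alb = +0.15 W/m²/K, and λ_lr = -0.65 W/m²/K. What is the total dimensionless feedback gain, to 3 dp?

0.275

Convert to gains: g_wv = 1.48/3.57 = 0.4146; g_alb = 0.15/3.57 = 0.04202; g_lr = -0.65/3.57 = -0.1821.
Total gain g = 0.27452.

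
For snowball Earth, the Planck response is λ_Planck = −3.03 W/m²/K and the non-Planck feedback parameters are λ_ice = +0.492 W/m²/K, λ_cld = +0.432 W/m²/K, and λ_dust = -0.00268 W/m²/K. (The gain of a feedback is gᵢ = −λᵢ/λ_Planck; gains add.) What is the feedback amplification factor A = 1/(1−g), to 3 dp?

Convert to gains: g_ice = 0.492/3.03 = 0.1624; g_cld = 0.432/3.03 = 0.1426; g_dust = -0.00268/3.03 = -0.000884.
Total gain g = 0.304116.
A = 1/(1 − 0.304116) = 1.437.

1.437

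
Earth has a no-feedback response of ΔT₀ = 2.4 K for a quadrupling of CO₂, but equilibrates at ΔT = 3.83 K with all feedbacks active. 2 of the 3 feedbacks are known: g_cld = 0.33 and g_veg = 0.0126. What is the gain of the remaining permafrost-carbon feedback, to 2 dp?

0.03

Amplification A = ΔT/ΔT₀ = 3.83/2.4 = 1.596.
Total gain g = 1 − 1/A = 1 − 1/1.596 = 0.3734.
Known gains sum to 0.33 + 0.0126 = 0.3426.
g_pf = 0.3734 − 0.3426 = 0.03.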